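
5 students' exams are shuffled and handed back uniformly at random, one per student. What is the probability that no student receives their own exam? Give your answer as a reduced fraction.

This is the derangement probability: permutations of 5 with no fixed point.
D(5) = 5! · (1 − 1/1! + 1/2! − ··· + (−1)^5/5!) = 44.
P = 44/120 = 11/30.

11/30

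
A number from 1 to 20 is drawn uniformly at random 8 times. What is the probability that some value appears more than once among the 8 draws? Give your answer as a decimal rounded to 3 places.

0.802

P(all 8 different) = 20/20 · 19/20 · ··· · 13/20 ≈ 0.198.
P(at least two equal) = 1 − 0.198 = 0.802.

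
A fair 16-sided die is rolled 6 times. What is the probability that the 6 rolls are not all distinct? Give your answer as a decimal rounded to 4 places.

0.6563

P(all 6 different) = 16/16 · 15/16 · ··· · 11/16 ≈ 0.3437.
P(at least two equal) = 1 − 0.3437 = 0.6563.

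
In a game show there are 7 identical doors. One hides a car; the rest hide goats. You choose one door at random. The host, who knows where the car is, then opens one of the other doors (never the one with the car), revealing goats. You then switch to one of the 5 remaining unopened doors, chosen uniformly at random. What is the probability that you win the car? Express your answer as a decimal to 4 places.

Your original door holds the car with probability 1/7, so the other 6 collectively hold it with probability 6/7.
The host can always find an empty door to open, so this doesn't change that 6/7; it is now spread over the 5 remaining unopened doors.
P(win by switching) = (6/7) · (1/5) = 6/35 ≈ 0.1714.

0.1714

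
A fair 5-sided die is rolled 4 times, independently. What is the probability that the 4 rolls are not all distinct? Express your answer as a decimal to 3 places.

0.808

P(all 4 different) = 5/5 · 4/5 · ··· · 2/5 ≈ 0.192.
P(at least two equal) = 1 − 0.192 = 0.808.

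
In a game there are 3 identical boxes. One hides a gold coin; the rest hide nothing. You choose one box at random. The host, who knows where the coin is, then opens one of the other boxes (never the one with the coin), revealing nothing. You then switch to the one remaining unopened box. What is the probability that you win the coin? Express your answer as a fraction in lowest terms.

2/3

Your original box holds the coin with probability 1/3, so the other 2 collectively hold it with probability 2/3.
The host can always find an empty box to open, so this doesn't change that 2/3; it is now spread over the 1 remaining unopened box.
P(win by switching) = (2/3) · (1/1) = 2/3.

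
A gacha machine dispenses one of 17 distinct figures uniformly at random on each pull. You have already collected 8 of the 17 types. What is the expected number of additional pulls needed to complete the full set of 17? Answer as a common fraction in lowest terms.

121193/2520

Starting from 8 distinct types, each trial gives a new one with probability (17−i)/17 when i types are held, so the wait for the next new type is 17/(17−i).
E = 17/9 + 17/8 + 17/7 + 17/6 + 17/5 + 17/4 + 17/3 + 17/2 + 17/1 = 121193/2520.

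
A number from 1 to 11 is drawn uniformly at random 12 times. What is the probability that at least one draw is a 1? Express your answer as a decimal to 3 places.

P(no draw is a 1) = (10/11)^12 ≈ 0.319.
P(at least one) = 1 − 0.319 = 0.681.

0.681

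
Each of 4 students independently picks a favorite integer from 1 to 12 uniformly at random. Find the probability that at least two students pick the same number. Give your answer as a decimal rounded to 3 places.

It's easier to compute the probability that all 4 are distinct.
P(all distinct) = 12/12 · 11/12 · ··· · 9/12 ≈ 0.573.
So the probability of at least one match is 1 − 0.573 = 0.427.

0.427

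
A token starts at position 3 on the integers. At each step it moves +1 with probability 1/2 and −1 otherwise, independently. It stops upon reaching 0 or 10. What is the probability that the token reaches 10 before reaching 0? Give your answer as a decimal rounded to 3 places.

With a fair step, P(i) = ½P(i−1) + ½P(i+1) with P(0)=0, P(10)=1 has the linear solution P(i) = i/10.
P(3) = 3/10 ≈ 0.300.

0.300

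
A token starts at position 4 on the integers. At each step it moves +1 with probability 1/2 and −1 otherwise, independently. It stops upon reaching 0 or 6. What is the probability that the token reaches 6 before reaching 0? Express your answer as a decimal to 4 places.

0.6667

With a fair step, P(i) = ½P(i−1) + ½P(i+1) with P(0)=0, P(6)=1 has the linear solution P(i) = i/6.
P(4) = 4/6 = 2/3 ≈ 0.6667.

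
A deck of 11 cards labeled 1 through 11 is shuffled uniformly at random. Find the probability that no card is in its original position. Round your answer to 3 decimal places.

0.368

This is the derangement probability: permutations of 11 with no fixed point.
D(11) = 11! · (1 − 1/1! + 1/2! − ··· + (−1)^11/11!) = 14684570.
P = 14684570/39916800 = 1468457/3991680 ≈ 0.368.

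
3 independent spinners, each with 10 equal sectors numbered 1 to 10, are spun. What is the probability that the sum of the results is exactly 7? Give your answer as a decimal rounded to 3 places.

0.015

There are 10^3 = 1000 equally likely outcomes.
The number of ordered 3-tuples from {1,…,10} summing to 7 is 15.
P(sum = 7) = 15/1000 = 3/200 ≈ 0.015.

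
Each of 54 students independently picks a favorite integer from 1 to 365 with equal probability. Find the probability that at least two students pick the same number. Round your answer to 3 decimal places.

0.984

It's easier to compute the probability that all 54 are distinct.
P(all distinct) = 365/365 · 364/365 · ··· · 312/365 ≈ 0.016.
So the probability of at least one match is 1 − 0.016 = 0.984.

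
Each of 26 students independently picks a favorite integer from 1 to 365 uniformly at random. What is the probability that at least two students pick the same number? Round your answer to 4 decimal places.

It's easier to compute the probability that all 26 are distinct.
P(all distinct) = 365/365 · 364/365 · ··· · 340/365 ≈ 0.4018.
So the probability of at least one match is 1 − 0.4018 = 0.5982.

0.5982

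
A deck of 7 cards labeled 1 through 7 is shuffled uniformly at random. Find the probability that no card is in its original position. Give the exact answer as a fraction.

This is the derangement probability: permutations of 7 with no fixed point.
D(7) = 7! · (1 − 1/1! + 1/2! − ··· + (−1)^7/7!) = 1854.
P = 1854/5040 = 103/280.

103/280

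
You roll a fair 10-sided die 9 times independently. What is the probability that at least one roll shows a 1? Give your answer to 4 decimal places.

P(no roll shows a 1) = (9/10)^9 ≈ 0.3874.
P(at least one) = 1 − 0.3874 = 0.6126.

0.6126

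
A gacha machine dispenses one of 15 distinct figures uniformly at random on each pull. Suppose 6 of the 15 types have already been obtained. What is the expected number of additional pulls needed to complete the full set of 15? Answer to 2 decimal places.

Starting from 6 distinct types, each trial gives a new one with probability (15−i)/15 when i types are held, so the wait for the next new type is 15/(15−i).
E = 15/9 + 15/8 + 15/7 + 15/6 + 15/5 + 15/4 + 15/3 + 15/2 + 15/1 = 7129/168 ≈ 42.43.

42.43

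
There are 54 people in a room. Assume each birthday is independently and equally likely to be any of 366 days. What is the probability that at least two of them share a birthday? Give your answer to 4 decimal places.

It's easier to compute the probability that all 54 are distinct.
P(all distinct) = 366/366 · 365/366 · ··· · 313/366 ≈ 0.0163.
So the probability of at least one match is 1 − 0.0163 = 0.9837.

0.9837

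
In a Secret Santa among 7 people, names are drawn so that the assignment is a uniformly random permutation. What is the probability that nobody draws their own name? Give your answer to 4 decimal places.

This is the derangement probability: permutations of 7 with no fixed point.
D(7) = 7! · (1 − 1/1! + 1/2! − ··· + (−1)^7/7!) = 1854.
P = 1854/5040 = 103/280 ≈ 0.3679.

0.3679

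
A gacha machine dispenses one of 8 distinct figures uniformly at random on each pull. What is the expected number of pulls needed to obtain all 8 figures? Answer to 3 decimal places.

21.743

After i distinct types are collected, each trial gives a new one with probability (8−i)/8, so the expected wait for the next new type is 8/(8−i).
E = 8/8 + 8/7 + 8/6 + 8/5 + 8/4 + 8/3 + 8/2 + 8/1 = 761/35 ≈ 21.743.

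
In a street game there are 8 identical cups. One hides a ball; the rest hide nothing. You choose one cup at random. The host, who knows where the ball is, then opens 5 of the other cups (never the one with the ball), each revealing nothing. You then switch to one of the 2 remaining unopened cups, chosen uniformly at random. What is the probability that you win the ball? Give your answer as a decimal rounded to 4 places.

Your original cup holds the ball with probability 1/8, so the other 7 collectively hold it with probability 7/8.
The host can always find 5 empty cups to open, so the reveals don't change that 7/8; it is now spread over the 2 remaining unopened cups.
P(win by switching) = (7/8) · (1/2) = 7/16 ≈ 0.4375.

0.4375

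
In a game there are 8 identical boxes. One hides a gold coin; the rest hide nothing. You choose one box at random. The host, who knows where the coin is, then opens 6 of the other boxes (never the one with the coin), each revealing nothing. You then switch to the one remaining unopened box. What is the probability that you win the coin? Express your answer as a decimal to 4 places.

Your original box holds the coin with probability 1/8, so the other 7 collectively hold it with probability 7/8.
The host can always find 6 empty boxes to open, so the reveals don't change that 7/8; it is now spread over the 1 remaining unopened box.
P(win by switching) = (7/8) · (1/1) = 7/8 ≈ 0.8750.

0.8750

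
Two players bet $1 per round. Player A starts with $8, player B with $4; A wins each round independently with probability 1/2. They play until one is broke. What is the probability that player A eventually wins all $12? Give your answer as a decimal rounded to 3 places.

With a fair step, P(i) = ½P(i−1) + ½P(i+1) with P(0)=0, P(12)=1 has the linear solution P(i) = i/12.
P(8) = 8/12 = 2/3 ≈ 0.667.

0.667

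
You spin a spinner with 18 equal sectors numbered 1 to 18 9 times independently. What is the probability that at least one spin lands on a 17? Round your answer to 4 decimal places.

P(no spin lands on a 17) = (17/18)^9 ≈ 0.5978.
P(at least one) = 1 − 0.5978 = 0.4022.

0.4022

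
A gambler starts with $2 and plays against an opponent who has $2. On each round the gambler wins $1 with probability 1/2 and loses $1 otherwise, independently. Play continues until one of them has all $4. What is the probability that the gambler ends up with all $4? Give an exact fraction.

1/2

With a fair step, P(i) = ½P(i−1) + ½P(i+1) with P(0)=0, P(4)=1 has the linear solution P(i) = i/4.
P(2) = 2/4 = 1/2.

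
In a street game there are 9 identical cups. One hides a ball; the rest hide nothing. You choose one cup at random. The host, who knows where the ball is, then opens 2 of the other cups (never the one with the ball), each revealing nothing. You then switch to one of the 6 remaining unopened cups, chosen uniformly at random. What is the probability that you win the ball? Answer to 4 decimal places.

Your original cup holds the ball with probability 1/9, so the other 8 collectively hold it with probability 8/9.
The host can always find 2 empty cups to open, so the reveals don't change that 8/9; it is now spread over the 6 remaining unopened cups.
P(win by switching) = (8/9) · (1/6) = 4/27 ≈ 0.1481.

0.1481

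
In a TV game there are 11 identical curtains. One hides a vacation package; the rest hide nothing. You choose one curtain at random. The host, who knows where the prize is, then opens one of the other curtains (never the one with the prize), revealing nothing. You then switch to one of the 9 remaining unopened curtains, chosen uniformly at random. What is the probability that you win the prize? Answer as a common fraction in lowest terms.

Your original curtain holds the prize with probability 1/11, so the other 10 collectively hold it with probability 10/11.
The host can always find an empty curtain to open, so this doesn't change that 10/11; it is now spread over the 9 remaining unopened curtains.
P(win by switching) = (10/11) · (1/9) = 10/99.

10/99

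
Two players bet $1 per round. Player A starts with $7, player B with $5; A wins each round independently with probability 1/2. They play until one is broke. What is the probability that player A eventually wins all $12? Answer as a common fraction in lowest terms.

7/12

With a fair step, P(i) = ½P(i−1) + ½P(i+1) with P(0)=0, P(12)=1 has the linear solution P(i) = i/12.
P(7) = 7/12.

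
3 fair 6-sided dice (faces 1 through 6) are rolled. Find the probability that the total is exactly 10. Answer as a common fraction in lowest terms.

1/8

There are 6^3 = 216 equally likely outcomes.
The number of ordered 3-tuples from {1,…,6} summing to 10 is 27.
P(sum = 10) = 27/216 = 1/8.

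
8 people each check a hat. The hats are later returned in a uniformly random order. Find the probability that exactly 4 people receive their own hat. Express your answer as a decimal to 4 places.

Choose which 4 of the 8 are fixed: C(8,4) = 70 ways.
The remaining 4 must have no fixed point: D(4) = 9.
P = 70·9/40320 = 1/64 ≈ 0.0156.

0.0156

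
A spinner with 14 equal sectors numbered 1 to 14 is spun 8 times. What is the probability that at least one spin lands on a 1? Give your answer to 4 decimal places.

P(no spin lands on a 1) = (13/14)^8 ≈ 0.5527.
P(at least one) = 1 − 0.5527 = 0.4473.

0.4473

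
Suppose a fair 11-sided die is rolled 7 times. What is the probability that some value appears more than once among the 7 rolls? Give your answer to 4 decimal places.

P(all 7 different) = 11/11 · 10/11 · ··· · 5/11 ≈ 0.0853.
P(at least two equal) = 1 − 0.0853 = 0.9147.

0.9147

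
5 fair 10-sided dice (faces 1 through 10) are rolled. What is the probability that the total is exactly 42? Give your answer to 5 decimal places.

There are 10^5 = 100000 equally likely outcomes.
The number of ordered 5-tuples from {1,…,10} summing to 42 is 495.
P(sum = 42) = 495/100000 = 99/20000 ≈ 0.00495.

0.00495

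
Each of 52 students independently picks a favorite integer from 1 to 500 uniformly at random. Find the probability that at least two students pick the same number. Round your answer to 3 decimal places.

0.936

It's easier to compute the probability that all 52 are distinct.
P(all distinct) = 500/500 · 499/500 · ··· · 449/500 ≈ 0.064.
So the probability of at least one match is 1 − 0.064 = 0.936.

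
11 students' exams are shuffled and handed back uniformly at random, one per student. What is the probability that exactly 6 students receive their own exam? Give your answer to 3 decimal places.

Choose which 6 of the 11 are fixed: C(11,6) = 462 ways.
The remaining 5 must have no fixed point: D(5) = 44.
P = 462·44/39916800 = 11/21600 ≈ 0.001.

0.001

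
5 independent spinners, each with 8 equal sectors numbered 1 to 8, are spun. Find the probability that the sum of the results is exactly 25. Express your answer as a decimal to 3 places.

0.068

There are 8^5 = 32768 equally likely outcomes.
The number of ordered 5-tuples from {1,…,8} summing to 25 is 2226.
P(sum = 25) = 2226/32768 = 1113/16384 ≈ 0.068.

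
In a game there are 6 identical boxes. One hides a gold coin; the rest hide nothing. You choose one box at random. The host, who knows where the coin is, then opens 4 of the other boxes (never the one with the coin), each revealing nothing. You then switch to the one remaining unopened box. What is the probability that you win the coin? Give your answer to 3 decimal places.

0.833

Your original box holds the coin with probability 1/6, so the other 5 collectively hold it with probability 5/6.
The host can always find 4 empty boxes to open, so the reveals don't change that 5/6; it is now spread over the 1 remaining unopened box.
P(win by switching) = (5/6) · (1/1) = 5/6 ≈ 0.833.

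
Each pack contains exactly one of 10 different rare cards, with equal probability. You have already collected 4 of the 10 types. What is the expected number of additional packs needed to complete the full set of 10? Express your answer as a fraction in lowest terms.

Starting from 4 distinct types, each trial gives a new one with probability (10−i)/10 when i types are held, so the wait for the next new type is 10/(10−i).
E = 10/6 + 10/5 + 10/4 + 10/3 + 10/2 + 10/1 = 49/2.

49/2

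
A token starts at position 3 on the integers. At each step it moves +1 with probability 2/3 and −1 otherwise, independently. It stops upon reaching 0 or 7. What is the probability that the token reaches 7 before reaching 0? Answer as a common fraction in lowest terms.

112/127

Let r = q/p = (1/3)/(2/3) = 1/2. The recurrence P(i) = p·P(i+1) + q·P(i−1) with P(0)=0, P(7)=1 gives P(i) = (1 − r^i)/(1 − r^7).
P(3) = (1 − (1/2)^3) / (1 − (1/2)^7) = 112/127.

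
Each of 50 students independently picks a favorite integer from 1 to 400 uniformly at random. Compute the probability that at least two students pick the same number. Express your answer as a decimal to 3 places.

0.959

It's easier to compute the probability that all 50 are distinct.
P(all distinct) = 400/400 · 399/400 · ··· · 351/400 ≈ 0.041.
So the probability of at least one match is 1 − 0.041 = 0.959.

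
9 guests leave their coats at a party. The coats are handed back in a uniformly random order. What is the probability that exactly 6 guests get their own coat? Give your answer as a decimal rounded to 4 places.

Choose which 6 of the 9 are fixed: C(9,6) = 84 ways.
The remaining 3 must have no fixed point: D(3) = 2.
P = 84·2/362880 = 1/2160 ≈ 0.0005.

0.0005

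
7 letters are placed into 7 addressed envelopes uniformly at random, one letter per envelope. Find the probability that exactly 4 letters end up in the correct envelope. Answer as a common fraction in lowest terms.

Choose which 4 of the 7 are fixed: C(7,4) = 35 ways.
The remaining 3 must have no fixed point: D(3) = 2.
P = 35·2/5040 = 1/72.

1/72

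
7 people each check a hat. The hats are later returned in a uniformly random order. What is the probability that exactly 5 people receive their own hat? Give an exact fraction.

1/240

Choose which 5 of the 7 are fixed: C(7,5) = 21 ways.
The remaining 2 must have no fixed point: D(2) = 1.
P = 21·1/5040 = 1/240.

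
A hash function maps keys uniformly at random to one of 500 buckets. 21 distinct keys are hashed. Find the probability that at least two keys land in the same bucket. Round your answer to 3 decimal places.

It's easier to compute the probability that all 21 are distinct.
P(all distinct) = 500/500 · 499/500 · ··· · 480/500 ≈ 0.653.
So the probability of at least one match is 1 − 0.653 = 0.347.

0.347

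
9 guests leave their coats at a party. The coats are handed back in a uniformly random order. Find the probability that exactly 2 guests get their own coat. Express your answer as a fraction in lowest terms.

Choose which 2 of the 9 are fixed: C(9,2) = 36 ways.
The remaining 7 must have no fixed point: D(7) = 1854.
P = 36·1854/362880 = 103/560.

103/560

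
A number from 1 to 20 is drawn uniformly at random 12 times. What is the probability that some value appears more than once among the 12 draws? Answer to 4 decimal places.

P(all 12 different) = 20/20 · 19/20 · ··· · 9/20 ≈ 0.0147.
P(at least two equal) = 1 − 0.0147 = 0.9853.

0.9853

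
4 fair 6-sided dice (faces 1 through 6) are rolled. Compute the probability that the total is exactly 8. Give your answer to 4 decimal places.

There are 6^4 = 1296 equally likely outcomes.
The number of ordered 4-tuples from {1,…,6} summing to 8 is 35.
P(sum = 8) = 35/1296 ≈ 0.0270.

0.0270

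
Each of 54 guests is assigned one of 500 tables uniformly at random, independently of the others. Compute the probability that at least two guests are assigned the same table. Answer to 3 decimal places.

0.949

It's easier to compute the probability that all 54 are distinct.
P(all distinct) = 500/500 · 499/500 · ··· · 447/500 ≈ 0.051.
So the probability of at least one match is 1 − 0.051 = 0.949.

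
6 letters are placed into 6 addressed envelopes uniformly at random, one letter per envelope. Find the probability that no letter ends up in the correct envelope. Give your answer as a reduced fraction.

53/144

This is the derangement probability: permutations of 6 with no fixed point.
D(6) = 6! · (1 − 1/1! + 1/2! − ··· + (−1)^6/6!) = 265.
P = 265/720 = 53/144.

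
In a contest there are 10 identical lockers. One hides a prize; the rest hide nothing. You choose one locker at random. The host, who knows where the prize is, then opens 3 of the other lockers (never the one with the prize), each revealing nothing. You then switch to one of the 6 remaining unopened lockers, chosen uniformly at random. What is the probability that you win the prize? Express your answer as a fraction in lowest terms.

3/20

Your original locker holds the prize with probability 1/10, so the other 9 collectively hold it with probability 9/10.
The host can always find 3 empty lockers to open, so the reveals don't change that 9/10; it is now spread over the 6 remaining unopened lockers.
P(win by switching) = (9/10) · (1/6) = 3/20.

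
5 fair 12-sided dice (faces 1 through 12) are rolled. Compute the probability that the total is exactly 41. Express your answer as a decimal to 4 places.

There are 12^5 = 248832 equally likely outcomes.
The number of ordered 5-tuples from {1,…,12} summing to 41 is 7205.
P(sum = 41) = 7205/248832 ≈ 0.0290.

0.0290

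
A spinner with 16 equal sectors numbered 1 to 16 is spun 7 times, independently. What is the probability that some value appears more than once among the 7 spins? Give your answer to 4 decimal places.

P(all 7 different) = 16/16 · 15/16 · ··· · 10/16 ≈ 0.2148.
P(at least two equal) = 1 − 0.2148 = 0.7852.

0.7852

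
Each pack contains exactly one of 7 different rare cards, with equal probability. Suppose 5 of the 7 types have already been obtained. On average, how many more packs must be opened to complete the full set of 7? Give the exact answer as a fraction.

Starting from 5 distinct types, each trial gives a new one with probability (7−i)/7 when i types are held, so the wait for the next new type is 7/(7−i).
E = 7/2 + 7/1 = 21/2.

21/2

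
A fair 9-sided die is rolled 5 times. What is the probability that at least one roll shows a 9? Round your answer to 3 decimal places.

P(no roll shows a 9) = (8/9)^5 ≈ 0.555.
P(at least one) = 1 − 0.555 = 0.445.

0.445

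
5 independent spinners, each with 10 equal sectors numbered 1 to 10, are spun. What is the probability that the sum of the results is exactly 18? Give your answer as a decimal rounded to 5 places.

There are 10^5 = 100000 equally likely outcomes.
The number of ordered 5-tuples from {1,…,10} summing to 18 is 2205.
P(sum = 18) = 2205/100000 = 441/20000 ≈ 0.02205.

0.02205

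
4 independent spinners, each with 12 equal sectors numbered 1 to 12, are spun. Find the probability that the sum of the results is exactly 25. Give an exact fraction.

There are 12^4 = 20736 equally likely outcomes.
The number of ordered 4-tuples from {1,…,12} summing to 25 is 1144.
P(sum = 25) = 1144/20736 = 143/2592.

143/2592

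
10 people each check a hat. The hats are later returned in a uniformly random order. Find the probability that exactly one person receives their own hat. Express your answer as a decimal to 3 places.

Choose which one is fixed: C(10,1) = 10 ways.
The remaining 9 must have no fixed point: D(9) = 133496.
P = 10·133496/3628800 = 16687/45360 ≈ 0.368.

0.368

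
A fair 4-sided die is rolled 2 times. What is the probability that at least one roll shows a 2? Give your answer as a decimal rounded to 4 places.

0.4375

P(no roll shows a 2) = (3/4)^2 ≈ 0.5625.
P(at least one) = 1 − 0.5625 = 0.4375.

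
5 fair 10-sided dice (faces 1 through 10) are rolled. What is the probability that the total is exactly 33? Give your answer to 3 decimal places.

There are 10^5 = 100000 equally likely outcomes.
The number of ordered 5-tuples from {1,…,10} summing to 33 is 4335.
P(sum = 33) = 4335/100000 = 867/20000 ≈ 0.043.

0.043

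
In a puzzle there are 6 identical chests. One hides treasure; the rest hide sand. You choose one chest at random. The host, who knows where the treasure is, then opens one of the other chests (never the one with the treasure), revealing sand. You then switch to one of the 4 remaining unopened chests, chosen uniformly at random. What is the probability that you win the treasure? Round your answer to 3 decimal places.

Your original chest holds the treasure with probability 1/6, so the other 5 collectively hold it with probability 5/6.
The host can always find an empty chest to open, so this doesn't change that 5/6; it is now spread over the 4 remaining unopened chests.
P(win by switching) = (5/6) · (1/4) = 5/24 ≈ 0.208.

0.208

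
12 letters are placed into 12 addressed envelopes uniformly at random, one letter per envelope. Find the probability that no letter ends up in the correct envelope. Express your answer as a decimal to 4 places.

0.3679

This is the derangement probability: permutations of 12 with no fixed point.
D(12) = 12! · (1 − 1/1! + 1/2! − ··· + (−1)^12/12!) = 176214841.
P = 176214841/479001600 = 16019531/43545600 ≈ 0.3679.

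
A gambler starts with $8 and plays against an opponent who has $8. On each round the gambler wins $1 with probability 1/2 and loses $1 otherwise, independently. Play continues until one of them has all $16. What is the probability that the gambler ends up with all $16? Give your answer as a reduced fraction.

With a fair step, P(i) = ½P(i−1) + ½P(i+1) with P(0)=0, P(16)=1 has the linear solution P(i) = i/16.
P(8) = 8/16 = 1/2.

1/2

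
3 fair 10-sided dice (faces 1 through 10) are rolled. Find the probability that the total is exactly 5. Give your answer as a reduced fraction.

There are 10^3 = 1000 equally likely outcomes.
The number of ordered 3-tuples from {1,…,10} summing to 5 is 6.
P(sum = 5) = 6/1000 = 3/500.

3/500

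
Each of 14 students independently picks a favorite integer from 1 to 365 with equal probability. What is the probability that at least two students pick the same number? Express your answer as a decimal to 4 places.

0.2231

It's easier to compute the probability that all 14 are distinct.
P(all distinct) = 365/365 · 364/365 · ··· · 352/365 ≈ 0.7769.
So the probability of at least one match is 1 − 0.7769 = 0.2231.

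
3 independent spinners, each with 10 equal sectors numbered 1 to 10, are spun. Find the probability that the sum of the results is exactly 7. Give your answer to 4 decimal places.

There are 10^3 = 1000 equally likely outcomes.
The number of ordered 3-tuples from {1,…,10} summing to 7 is 15.
P(sum = 7) = 15/1000 = 3/200 ≈ 0.0150.

0.0150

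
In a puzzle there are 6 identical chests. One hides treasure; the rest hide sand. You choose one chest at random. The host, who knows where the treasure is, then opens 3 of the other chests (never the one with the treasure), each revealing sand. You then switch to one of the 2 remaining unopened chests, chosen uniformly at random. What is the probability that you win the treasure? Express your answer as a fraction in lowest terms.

5/12

Your original chest holds the treasure with probability 1/6, so the other 5 collectively hold it with probability 5/6.
The host can always find 3 empty chests to open, so the reveals don't change that 5/6; it is now spread over the 2 remaining unopened chests.
P(win by switching) = (5/6) · (1/2) = 5/12.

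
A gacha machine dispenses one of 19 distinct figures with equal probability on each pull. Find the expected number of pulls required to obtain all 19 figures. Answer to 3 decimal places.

After i distinct types are collected, each trial gives a new one with probability (19−i)/19, so the expected wait for the next new type is 19/(19−i).
E = 19/19 + 19/18 + 19/17 + 19/16 + 19/15 + 19/14 + 19/13 + 19/12 + 19/11 + 19/10 + 19/9 + 19/8 + 19/7 + 19/6 + 19/5 + 19/4 + 19/3 + 19/2 + 19/1 = 275295799/4084080 ≈ 67.407.

67.407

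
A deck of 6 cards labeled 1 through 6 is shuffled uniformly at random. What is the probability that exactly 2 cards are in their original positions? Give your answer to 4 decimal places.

0.1875

Choose which 2 of the 6 are fixed: C(6,2) = 15 ways.
The remaining 4 must have no fixed point: D(4) = 9.
P = 15·9/720 = 3/16 ≈ 0.1875.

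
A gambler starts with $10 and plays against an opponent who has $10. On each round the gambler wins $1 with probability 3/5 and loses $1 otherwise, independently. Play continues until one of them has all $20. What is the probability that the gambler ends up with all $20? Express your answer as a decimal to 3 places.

0.983

Let r = q/p = (2/5)/(3/5) = 2/3. The recurrence P(i) = p·P(i+1) + q·P(i−1) with P(0)=0, P(20)=1 gives P(i) = (1 − r^i)/(1 − r^20).
P(10) = (1 − (2/3)^10) / (1 − (2/3)^20) = 59049/60073 ≈ 0.983.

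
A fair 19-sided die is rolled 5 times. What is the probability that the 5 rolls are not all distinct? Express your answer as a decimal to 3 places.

P(all 5 different) = 19/19 · 18/19 · ··· · 15/19 ≈ 0.564.
P(at least two equal) = 1 − 0.564 = 0.436.

0.436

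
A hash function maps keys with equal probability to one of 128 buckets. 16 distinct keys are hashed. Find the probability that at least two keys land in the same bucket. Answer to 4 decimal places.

0.6239

It's easier to compute the probability that all 16 are distinct.
P(all distinct) = 128/128 · 127/128 · ··· · 113/128 ≈ 0.3761.
So the probability of at least one match is 1 − 0.3761 = 0.6239.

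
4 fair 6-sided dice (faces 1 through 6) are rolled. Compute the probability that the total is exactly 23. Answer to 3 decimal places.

0.003

There are 6^4 = 1296 equally likely outcomes.
The number of ordered 4-tuples from {1,…,6} summing to 23 is 4.
P(sum = 23) = 4/1296 = 1/324 ≈ 0.003.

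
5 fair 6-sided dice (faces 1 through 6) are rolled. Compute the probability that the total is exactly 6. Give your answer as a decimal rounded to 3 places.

There are 6^5 = 7776 equally likely outcomes.
The number of ordered 5-tuples from {1,…,6} summing to 6 is 5.
P(sum = 6) = 5/7776 ≈ 0.001.

0.001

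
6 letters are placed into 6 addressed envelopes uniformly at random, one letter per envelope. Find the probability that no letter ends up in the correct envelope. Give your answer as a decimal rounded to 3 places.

0.368

This is the derangement probability: permutations of 6 with no fixed point.
D(6) = 6! · (1 − 1/1! + 1/2! − ··· + (−1)^6/6!) = 265.
P = 265/720 = 53/144 ≈ 0.368.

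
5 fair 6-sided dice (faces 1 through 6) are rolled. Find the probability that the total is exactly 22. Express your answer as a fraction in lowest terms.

35/648

There are 6^5 = 7776 equally likely outcomes.
The number of ordered 5-tuples from {1,…,6} summing to 22 is 420.
P(sum = 22) = 420/7776 = 35/648.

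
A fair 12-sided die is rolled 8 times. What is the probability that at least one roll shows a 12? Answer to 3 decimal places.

0.501

P(no roll shows a 12) = (11/12)^8 ≈ 0.499.
P(at least one) = 1 − 0.499 = 0.501.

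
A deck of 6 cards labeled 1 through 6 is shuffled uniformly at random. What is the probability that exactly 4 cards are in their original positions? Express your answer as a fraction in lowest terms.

1/48

Choose which 4 of the 6 are fixed: C(6,4) = 15 ways.
The remaining 2 must have no fixed point: D(2) = 1.
P = 15·1/720 = 1/48.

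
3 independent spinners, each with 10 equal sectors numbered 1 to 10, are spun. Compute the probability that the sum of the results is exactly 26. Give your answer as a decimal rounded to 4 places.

0.0150

There are 10^3 = 1000 equally likely outcomes.
The number of ordered 3-tuples from {1,…,10} summing to 26 is 15.
P(sum = 26) = 15/1000 = 3/200 ≈ 0.0150.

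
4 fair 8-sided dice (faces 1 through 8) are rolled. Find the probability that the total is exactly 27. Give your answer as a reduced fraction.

There are 8^4 = 4096 equally likely outcomes.
The number of ordered 4-tuples from {1,…,8} summing to 27 is 56.
P(sum = 27) = 56/4096 = 7/512.

7/512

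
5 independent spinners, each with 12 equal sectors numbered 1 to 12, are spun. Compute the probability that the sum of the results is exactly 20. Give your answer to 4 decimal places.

0.0149

There are 12^5 = 248832 equally likely outcomes.
The number of ordered 5-tuples from {1,…,12} summing to 20 is 3701.
P(sum = 20) = 3701/248832 ≈ 0.0149.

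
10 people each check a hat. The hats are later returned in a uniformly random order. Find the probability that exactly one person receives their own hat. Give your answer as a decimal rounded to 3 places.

0.368

Choose which one is fixed: C(10,1) = 10 ways.
The remaining 9 must have no fixed point: D(9) = 133496.
P = 10·133496/3628800 = 16687/45360 ≈ 0.368.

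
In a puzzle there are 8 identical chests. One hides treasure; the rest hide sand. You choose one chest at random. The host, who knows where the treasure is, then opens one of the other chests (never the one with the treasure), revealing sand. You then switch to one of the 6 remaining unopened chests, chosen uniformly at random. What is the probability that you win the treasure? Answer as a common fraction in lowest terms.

Your original chest holds the treasure with probability 1/8, so the other 7 collectively hold it with probability 7/8.
The host can always find an empty chest to open, so this doesn't change that 7/8; it is now spread over the 6 remaining unopened chests.
P(win by switching) = (7/8) · (1/6) = 7/48.

7/48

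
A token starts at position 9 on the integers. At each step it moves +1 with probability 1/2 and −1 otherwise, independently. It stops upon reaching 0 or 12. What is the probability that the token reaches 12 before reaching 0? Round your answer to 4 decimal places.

With a fair step, P(i) = ½P(i−1) + ½P(i+1) with P(0)=0, P(12)=1 has the linear solution P(i) = i/12.
P(9) = 9/12 = 3/4 ≈ 0.7500.

0.7500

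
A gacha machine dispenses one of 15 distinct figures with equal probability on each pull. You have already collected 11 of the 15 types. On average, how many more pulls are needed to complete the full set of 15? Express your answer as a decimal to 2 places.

31.25

Starting from 11 distinct types, each trial gives a new one with probability (15−i)/15 when i types are held, so the wait for the next new type is 15/(15−i).
E = 15/4 + 15/3 + 15/2 + 15/1 = 125/4 ≈ 31.25.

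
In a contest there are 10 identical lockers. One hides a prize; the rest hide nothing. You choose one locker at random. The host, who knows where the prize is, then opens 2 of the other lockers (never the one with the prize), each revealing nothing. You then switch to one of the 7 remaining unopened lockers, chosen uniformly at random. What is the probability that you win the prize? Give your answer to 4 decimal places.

0.1286

Your original locker holds the prize with probability 1/10, so the other 9 collectively hold it with probability 9/10.
The host can always find 2 empty lockers to open, so the reveals don't change that 9/10; it is now spread over the 7 remaining unopened lockers.
P(win by switching) = (9/10) · (1/7) = 9/70 ≈ 0.1286.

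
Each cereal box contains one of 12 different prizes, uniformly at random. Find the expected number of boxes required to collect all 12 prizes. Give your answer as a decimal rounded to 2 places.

37.24

After i distinct types are collected, each trial gives a new one with probability (12−i)/12, so the expected wait for the next new type is 12/(12−i).
E = 12/12 + 12/11 + 12/10 + 12/9 + 12/8 + 12/7 + 12/6 + 12/5 + 12/4 + 12/3 + 12/2 + 12/1 = 86021/2310 ≈ 37.24.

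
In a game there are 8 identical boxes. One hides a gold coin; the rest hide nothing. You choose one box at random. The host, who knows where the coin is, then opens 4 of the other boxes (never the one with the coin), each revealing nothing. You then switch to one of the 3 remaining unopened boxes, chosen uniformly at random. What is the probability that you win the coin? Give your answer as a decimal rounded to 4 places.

0.2917

Your original box holds the coin with probability 1/8, so the other 7 collectively hold it with probability 7/8.
The host can always find 4 empty boxes to open, so the reveals don't change that 7/8; it is now spread over the 3 remaining unopened boxes.
P(win by switching) = (7/8) · (1/3) = 7/24 ≈ 0.2917.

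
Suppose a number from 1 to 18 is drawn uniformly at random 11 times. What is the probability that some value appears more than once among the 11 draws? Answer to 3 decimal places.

P(all 11 different) = 18/18 · 17/18 · ··· · 8/18 ≈ 0.020.
P(at least two equal) = 1 − 0.020 = 0.980.

0.980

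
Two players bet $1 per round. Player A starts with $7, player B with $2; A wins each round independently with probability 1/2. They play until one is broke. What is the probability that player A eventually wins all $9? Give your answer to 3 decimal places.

0.778

With a fair step, P(i) = ½P(i−1) + ½P(i+1) with P(0)=0, P(9)=1 has the linear solution P(i) = i/9.
P(7) = 7/9 ≈ 0.778.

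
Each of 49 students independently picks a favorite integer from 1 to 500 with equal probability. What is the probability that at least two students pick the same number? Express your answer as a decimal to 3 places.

0.912

It's easier to compute the probability that all 49 are distinct.
P(all distinct) = 500/500 · 499/500 · ··· · 452/500 ≈ 0.088.
So the probability of at least one match is 1 − 0.088 = 0.912.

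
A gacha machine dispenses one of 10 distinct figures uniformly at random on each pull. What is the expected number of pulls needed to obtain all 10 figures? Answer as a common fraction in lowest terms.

7381/252

After i distinct types are collected, each trial gives a new one with probability (10−i)/10, so the expected wait for the next new type is 10/(10−i).
E = 10/10 + 10/9 + 10/8 + 10/7 + 10/6 + 10/5 + 10/4 + 10/3 + 10/2 + 10/1 = 7381/252.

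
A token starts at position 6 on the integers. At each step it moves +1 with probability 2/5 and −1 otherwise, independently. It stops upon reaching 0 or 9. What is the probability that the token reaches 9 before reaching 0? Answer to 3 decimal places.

0.278

Let r = q/p = (3/5)/(2/5) = 3/2. The recurrence P(i) = p·P(i+1) + q·P(i−1) with P(0)=0, P(9)=1 gives P(i) = (1 − r^i)/(1 − r^9).
P(6) = (1 − (3/2)^6) / (1 − (3/2)^9) = 280/1009 ≈ 0.278.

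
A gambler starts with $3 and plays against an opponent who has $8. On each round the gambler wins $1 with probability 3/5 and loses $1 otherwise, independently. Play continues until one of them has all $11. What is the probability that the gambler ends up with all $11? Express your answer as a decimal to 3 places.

0.712

Let r = q/p = (2/5)/(3/5) = 2/3. The recurrence P(i) = p·P(i+1) + q·P(i−1) with P(0)=0, P(11)=1 gives P(i) = (1 − r^i)/(1 − r^11).
P(3) = (1 − (2/3)^3) / (1 − (2/3)^11) = 124659/175099 ≈ 0.712.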